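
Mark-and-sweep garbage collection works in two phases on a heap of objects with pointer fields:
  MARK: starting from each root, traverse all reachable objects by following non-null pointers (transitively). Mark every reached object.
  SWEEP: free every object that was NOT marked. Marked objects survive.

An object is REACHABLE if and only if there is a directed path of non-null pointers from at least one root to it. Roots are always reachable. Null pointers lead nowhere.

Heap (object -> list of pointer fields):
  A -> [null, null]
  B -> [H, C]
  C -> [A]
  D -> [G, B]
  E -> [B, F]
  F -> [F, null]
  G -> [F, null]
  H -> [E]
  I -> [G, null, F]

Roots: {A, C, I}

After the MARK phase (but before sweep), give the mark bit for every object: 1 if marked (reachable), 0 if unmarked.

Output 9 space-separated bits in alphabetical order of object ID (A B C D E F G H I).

Answer: 1 0 1 0 0 1 1 0 1

Derivation:
Roots: A C I
Mark A: refs=null null, marked=A
Mark C: refs=A, marked=A C
Mark I: refs=G null F, marked=A C I
Mark G: refs=F null, marked=A C G I
Mark F: refs=F null, marked=A C F G I
Unmarked (collected): B D E H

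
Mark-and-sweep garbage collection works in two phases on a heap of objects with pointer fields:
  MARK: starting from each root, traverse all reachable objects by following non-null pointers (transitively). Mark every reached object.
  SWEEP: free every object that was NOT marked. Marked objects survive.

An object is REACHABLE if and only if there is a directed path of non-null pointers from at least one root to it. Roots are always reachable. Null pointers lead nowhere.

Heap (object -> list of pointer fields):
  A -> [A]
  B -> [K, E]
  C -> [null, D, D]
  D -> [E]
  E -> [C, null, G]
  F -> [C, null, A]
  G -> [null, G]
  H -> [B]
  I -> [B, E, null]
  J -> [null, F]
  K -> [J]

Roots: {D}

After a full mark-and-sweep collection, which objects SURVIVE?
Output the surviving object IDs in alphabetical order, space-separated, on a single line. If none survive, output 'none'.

Answer: C D E G

Derivation:
Roots: D
Mark D: refs=E, marked=D
Mark E: refs=C null G, marked=D E
Mark C: refs=null D D, marked=C D E
Mark G: refs=null G, marked=C D E G
Unmarked (collected): A B F H I J K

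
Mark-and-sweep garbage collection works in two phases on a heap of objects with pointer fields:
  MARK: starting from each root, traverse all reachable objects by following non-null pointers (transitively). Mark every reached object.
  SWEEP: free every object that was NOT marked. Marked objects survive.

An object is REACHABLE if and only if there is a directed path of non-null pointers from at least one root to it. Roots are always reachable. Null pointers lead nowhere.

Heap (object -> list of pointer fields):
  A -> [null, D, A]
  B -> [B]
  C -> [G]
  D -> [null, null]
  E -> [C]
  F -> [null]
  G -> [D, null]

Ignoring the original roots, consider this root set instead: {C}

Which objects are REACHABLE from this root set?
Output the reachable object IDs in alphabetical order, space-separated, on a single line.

Roots: C
Mark C: refs=G, marked=C
Mark G: refs=D null, marked=C G
Mark D: refs=null null, marked=C D G
Unmarked (collected): A B E F

Answer: C D G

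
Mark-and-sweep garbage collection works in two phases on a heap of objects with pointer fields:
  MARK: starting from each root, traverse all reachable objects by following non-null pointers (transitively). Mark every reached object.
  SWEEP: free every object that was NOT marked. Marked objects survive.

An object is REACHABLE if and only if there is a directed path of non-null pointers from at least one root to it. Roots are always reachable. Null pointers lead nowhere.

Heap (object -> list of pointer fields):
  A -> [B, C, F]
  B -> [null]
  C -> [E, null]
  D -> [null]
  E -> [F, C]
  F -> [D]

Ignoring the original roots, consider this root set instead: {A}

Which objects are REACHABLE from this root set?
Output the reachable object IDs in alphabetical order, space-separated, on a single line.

Answer: A B C D E F

Derivation:
Roots: A
Mark A: refs=B C F, marked=A
Mark B: refs=null, marked=A B
Mark C: refs=E null, marked=A B C
Mark F: refs=D, marked=A B C F
Mark E: refs=F C, marked=A B C E F
Mark D: refs=null, marked=A B C D E F
Unmarked (collected): (none)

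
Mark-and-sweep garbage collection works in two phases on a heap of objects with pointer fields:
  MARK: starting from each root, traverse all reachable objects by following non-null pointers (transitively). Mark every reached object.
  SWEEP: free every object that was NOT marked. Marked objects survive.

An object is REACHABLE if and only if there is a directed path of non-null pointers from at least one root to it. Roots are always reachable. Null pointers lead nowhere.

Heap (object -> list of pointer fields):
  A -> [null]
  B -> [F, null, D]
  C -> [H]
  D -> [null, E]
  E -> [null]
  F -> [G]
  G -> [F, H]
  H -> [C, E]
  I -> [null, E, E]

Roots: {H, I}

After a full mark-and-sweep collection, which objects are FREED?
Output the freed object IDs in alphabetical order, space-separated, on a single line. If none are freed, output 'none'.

Roots: H I
Mark H: refs=C E, marked=H
Mark I: refs=null E E, marked=H I
Mark C: refs=H, marked=C H I
Mark E: refs=null, marked=C E H I
Unmarked (collected): A B D F G

Answer: A B D F G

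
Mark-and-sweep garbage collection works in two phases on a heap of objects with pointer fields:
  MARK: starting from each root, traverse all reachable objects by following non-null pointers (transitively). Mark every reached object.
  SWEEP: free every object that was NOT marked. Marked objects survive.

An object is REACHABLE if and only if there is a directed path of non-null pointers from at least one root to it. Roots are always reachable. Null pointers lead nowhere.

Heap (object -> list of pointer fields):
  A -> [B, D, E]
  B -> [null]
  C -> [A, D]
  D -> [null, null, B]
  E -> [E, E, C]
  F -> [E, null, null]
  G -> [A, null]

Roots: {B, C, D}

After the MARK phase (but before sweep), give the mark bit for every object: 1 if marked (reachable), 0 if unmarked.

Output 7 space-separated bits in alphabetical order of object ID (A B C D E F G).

Answer: 1 1 1 1 1 0 0

Derivation:
Roots: B C D
Mark B: refs=null, marked=B
Mark C: refs=A D, marked=B C
Mark D: refs=null null B, marked=B C D
Mark A: refs=B D E, marked=A B C D
Mark E: refs=E E C, marked=A B C D E
Unmarked (collected): F G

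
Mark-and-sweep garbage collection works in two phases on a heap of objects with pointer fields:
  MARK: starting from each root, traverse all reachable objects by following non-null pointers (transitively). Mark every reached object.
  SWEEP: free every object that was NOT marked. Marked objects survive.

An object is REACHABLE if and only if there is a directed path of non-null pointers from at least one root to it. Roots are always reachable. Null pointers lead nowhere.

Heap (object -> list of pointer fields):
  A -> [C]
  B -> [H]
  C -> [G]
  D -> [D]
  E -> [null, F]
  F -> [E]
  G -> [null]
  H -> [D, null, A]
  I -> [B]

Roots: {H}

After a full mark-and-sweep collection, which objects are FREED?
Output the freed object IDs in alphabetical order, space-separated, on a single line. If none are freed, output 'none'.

Answer: B E F I

Derivation:
Roots: H
Mark H: refs=D null A, marked=H
Mark D: refs=D, marked=D H
Mark A: refs=C, marked=A D H
Mark C: refs=G, marked=A C D H
Mark G: refs=null, marked=A C D G H
Unmarked (collected): B E F I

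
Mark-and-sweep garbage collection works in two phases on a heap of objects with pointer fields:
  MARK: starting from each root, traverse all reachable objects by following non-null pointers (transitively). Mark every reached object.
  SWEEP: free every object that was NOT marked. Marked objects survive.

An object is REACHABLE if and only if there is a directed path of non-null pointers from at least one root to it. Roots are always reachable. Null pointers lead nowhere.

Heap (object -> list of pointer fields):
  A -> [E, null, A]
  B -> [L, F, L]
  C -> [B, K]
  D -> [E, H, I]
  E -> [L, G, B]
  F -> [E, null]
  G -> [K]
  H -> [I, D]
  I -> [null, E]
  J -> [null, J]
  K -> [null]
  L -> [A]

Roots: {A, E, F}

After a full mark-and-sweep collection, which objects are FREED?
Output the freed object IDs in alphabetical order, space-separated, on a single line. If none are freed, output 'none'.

Answer: C D H I J

Derivation:
Roots: A E F
Mark A: refs=E null A, marked=A
Mark E: refs=L G B, marked=A E
Mark F: refs=E null, marked=A E F
Mark L: refs=A, marked=A E F L
Mark G: refs=K, marked=A E F G L
Mark B: refs=L F L, marked=A B E F G L
Mark K: refs=null, marked=A B E F G K L
Unmarked (collected): C D H I J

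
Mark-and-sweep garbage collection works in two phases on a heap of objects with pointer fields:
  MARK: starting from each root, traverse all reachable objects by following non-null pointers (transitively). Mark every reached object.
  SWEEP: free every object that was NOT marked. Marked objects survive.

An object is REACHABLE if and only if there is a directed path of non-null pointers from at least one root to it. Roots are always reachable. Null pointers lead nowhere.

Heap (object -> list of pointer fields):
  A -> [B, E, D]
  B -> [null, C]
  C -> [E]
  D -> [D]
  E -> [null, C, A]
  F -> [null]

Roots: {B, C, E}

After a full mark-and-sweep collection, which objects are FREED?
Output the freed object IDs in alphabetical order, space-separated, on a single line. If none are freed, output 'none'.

Roots: B C E
Mark B: refs=null C, marked=B
Mark C: refs=E, marked=B C
Mark E: refs=null C A, marked=B C E
Mark A: refs=B E D, marked=A B C E
Mark D: refs=D, marked=A B C D E
Unmarked (collected): F

Answer: F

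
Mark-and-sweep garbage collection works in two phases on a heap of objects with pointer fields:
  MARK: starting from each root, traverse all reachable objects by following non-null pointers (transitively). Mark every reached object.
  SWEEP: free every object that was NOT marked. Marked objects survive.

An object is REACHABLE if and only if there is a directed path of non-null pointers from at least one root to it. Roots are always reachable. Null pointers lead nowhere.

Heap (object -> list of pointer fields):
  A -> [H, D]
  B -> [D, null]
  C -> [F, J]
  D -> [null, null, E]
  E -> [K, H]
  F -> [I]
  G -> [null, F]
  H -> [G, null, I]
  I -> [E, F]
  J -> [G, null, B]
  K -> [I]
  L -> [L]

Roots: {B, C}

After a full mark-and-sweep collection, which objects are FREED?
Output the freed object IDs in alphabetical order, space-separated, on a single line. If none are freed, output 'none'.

Roots: B C
Mark B: refs=D null, marked=B
Mark C: refs=F J, marked=B C
Mark D: refs=null null E, marked=B C D
Mark F: refs=I, marked=B C D F
Mark J: refs=G null B, marked=B C D F J
Mark E: refs=K H, marked=B C D E F J
Mark I: refs=E F, marked=B C D E F I J
Mark G: refs=null F, marked=B C D E F G I J
Mark K: refs=I, marked=B C D E F G I J K
Mark H: refs=G null I, marked=B C D E F G H I J K
Unmarked (collected): A L

Answer: A L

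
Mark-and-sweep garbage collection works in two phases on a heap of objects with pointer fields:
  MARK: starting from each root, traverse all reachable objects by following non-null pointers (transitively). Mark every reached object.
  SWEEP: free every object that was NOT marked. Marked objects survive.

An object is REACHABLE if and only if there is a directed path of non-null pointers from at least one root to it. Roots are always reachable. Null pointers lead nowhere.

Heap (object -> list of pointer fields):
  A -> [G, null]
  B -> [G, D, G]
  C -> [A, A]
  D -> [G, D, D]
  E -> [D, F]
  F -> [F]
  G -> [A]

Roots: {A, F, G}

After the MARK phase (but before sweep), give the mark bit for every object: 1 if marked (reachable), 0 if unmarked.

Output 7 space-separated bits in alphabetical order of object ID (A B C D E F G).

Roots: A F G
Mark A: refs=G null, marked=A
Mark F: refs=F, marked=A F
Mark G: refs=A, marked=A F G
Unmarked (collected): B C D E

Answer: 1 0 0 0 0 1 1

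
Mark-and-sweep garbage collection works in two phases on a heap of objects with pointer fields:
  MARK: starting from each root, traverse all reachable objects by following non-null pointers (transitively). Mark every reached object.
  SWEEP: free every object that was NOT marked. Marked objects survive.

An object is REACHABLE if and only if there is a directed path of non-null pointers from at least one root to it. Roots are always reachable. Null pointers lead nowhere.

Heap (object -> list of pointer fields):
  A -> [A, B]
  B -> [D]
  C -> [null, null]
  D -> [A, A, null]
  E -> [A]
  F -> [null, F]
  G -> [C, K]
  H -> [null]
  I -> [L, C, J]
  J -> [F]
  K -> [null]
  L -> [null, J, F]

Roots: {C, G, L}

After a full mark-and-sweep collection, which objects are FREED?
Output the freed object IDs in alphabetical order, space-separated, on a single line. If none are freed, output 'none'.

Answer: A B D E H I

Derivation:
Roots: C G L
Mark C: refs=null null, marked=C
Mark G: refs=C K, marked=C G
Mark L: refs=null J F, marked=C G L
Mark K: refs=null, marked=C G K L
Mark J: refs=F, marked=C G J K L
Mark F: refs=null F, marked=C F G J K L
Unmarked (collected): A B D E H I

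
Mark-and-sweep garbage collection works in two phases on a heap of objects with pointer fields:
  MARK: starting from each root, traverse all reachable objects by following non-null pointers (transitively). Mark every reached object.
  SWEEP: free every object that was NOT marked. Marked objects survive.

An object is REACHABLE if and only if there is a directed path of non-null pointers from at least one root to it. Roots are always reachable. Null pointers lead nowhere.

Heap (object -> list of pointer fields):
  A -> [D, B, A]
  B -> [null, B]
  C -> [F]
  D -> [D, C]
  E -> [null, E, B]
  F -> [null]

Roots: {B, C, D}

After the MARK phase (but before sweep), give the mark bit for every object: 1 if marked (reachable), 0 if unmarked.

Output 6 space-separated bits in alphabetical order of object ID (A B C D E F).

Answer: 0 1 1 1 0 1

Derivation:
Roots: B C D
Mark B: refs=null B, marked=B
Mark C: refs=F, marked=B C
Mark D: refs=D C, marked=B C D
Mark F: refs=null, marked=B C D F
Unmarked (collected): A E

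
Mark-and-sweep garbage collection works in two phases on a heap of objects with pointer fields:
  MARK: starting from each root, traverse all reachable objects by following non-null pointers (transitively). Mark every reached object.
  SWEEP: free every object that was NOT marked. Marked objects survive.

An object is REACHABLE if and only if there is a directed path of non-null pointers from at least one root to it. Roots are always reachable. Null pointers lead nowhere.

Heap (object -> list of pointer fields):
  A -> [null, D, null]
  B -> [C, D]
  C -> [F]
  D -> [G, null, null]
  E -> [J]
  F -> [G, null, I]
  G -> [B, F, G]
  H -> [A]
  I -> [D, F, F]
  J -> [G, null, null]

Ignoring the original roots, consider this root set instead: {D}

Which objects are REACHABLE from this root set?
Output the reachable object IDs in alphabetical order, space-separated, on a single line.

Answer: B C D F G I

Derivation:
Roots: D
Mark D: refs=G null null, marked=D
Mark G: refs=B F G, marked=D G
Mark B: refs=C D, marked=B D G
Mark F: refs=G null I, marked=B D F G
Mark C: refs=F, marked=B C D F G
Mark I: refs=D F F, marked=B C D F G I
Unmarked (collected): A E H J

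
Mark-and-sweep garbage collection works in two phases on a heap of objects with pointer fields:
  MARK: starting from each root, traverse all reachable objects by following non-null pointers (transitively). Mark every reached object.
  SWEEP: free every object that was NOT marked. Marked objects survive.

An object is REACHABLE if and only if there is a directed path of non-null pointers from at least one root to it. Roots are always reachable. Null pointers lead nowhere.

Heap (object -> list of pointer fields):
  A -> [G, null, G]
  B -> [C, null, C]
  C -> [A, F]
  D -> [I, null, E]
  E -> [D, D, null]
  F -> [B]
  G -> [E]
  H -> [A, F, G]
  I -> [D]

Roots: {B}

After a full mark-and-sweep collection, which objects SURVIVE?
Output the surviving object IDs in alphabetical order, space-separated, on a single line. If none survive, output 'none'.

Answer: A B C D E F G I

Derivation:
Roots: B
Mark B: refs=C null C, marked=B
Mark C: refs=A F, marked=B C
Mark A: refs=G null G, marked=A B C
Mark F: refs=B, marked=A B C F
Mark G: refs=E, marked=A B C F G
Mark E: refs=D D null, marked=A B C E F G
Mark D: refs=I null E, marked=A B C D E F G
Mark I: refs=D, marked=A B C D E F G I
Unmarked (collected): H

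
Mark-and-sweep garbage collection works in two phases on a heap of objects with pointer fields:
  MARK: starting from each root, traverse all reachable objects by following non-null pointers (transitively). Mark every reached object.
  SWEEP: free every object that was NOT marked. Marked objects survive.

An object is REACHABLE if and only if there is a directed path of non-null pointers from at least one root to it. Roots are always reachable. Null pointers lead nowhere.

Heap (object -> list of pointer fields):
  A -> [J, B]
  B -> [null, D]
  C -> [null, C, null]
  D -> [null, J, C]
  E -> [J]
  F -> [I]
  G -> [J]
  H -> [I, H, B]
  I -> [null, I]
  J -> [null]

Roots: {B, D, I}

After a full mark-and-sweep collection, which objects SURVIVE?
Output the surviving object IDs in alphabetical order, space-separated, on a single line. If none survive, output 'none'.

Answer: B C D I J

Derivation:
Roots: B D I
Mark B: refs=null D, marked=B
Mark D: refs=null J C, marked=B D
Mark I: refs=null I, marked=B D I
Mark J: refs=null, marked=B D I J
Mark C: refs=null C null, marked=B C D I J
Unmarked (collected): A E F G H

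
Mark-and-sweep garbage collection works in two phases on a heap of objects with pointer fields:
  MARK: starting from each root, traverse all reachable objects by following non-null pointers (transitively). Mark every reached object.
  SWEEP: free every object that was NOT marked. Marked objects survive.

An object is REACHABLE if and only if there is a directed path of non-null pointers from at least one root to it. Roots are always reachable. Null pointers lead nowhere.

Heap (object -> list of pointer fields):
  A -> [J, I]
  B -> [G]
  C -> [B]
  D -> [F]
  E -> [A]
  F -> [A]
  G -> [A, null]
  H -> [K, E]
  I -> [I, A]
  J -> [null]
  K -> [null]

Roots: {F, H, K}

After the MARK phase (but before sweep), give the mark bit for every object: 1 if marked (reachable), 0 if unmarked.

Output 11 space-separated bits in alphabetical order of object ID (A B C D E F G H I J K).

Answer: 1 0 0 0 1 1 0 1 1 1 1

Derivation:
Roots: F H K
Mark F: refs=A, marked=F
Mark H: refs=K E, marked=F H
Mark K: refs=null, marked=F H K
Mark A: refs=J I, marked=A F H K
Mark E: refs=A, marked=A E F H K
Mark J: refs=null, marked=A E F H J K
Mark I: refs=I A, marked=A E F H I J K
Unmarked (collected): B C D G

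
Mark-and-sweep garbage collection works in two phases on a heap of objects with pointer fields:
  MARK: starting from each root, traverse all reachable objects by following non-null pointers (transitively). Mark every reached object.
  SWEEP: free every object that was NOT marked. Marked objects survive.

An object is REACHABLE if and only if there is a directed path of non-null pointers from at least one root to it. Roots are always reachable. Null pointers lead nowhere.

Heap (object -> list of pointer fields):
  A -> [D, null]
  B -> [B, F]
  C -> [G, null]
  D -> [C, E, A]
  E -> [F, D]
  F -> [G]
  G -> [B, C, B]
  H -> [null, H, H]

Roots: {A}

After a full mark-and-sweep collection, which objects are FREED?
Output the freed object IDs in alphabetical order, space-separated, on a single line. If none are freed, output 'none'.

Roots: A
Mark A: refs=D null, marked=A
Mark D: refs=C E A, marked=A D
Mark C: refs=G null, marked=A C D
Mark E: refs=F D, marked=A C D E
Mark G: refs=B C B, marked=A C D E G
Mark F: refs=G, marked=A C D E F G
Mark B: refs=B F, marked=A B C D E F G
Unmarked (collected): H

Answer: H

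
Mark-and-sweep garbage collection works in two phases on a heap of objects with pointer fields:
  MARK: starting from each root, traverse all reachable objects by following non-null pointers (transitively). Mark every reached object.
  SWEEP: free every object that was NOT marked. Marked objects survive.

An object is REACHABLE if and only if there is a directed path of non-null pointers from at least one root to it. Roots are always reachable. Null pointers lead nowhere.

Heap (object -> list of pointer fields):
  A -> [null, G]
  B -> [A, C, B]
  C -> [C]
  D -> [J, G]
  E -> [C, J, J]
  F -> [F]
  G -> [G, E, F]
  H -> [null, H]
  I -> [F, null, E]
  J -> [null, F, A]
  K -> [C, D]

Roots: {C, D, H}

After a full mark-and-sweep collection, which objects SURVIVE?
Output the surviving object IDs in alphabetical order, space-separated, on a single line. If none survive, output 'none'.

Answer: A C D E F G H J

Derivation:
Roots: C D H
Mark C: refs=C, marked=C
Mark D: refs=J G, marked=C D
Mark H: refs=null H, marked=C D H
Mark J: refs=null F A, marked=C D H J
Mark G: refs=G E F, marked=C D G H J
Mark F: refs=F, marked=C D F G H J
Mark A: refs=null G, marked=A C D F G H J
Mark E: refs=C J J, marked=A C D E F G H J
Unmarked (collected): B I K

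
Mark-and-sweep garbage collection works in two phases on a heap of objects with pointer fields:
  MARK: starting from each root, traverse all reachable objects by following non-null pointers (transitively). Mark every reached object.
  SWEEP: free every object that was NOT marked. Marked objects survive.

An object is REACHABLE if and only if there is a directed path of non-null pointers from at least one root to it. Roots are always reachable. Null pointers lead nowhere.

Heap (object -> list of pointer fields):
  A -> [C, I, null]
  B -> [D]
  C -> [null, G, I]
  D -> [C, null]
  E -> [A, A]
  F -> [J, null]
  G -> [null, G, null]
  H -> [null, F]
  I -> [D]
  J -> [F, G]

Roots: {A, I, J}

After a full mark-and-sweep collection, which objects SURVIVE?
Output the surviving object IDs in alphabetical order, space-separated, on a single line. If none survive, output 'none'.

Answer: A C D F G I J

Derivation:
Roots: A I J
Mark A: refs=C I null, marked=A
Mark I: refs=D, marked=A I
Mark J: refs=F G, marked=A I J
Mark C: refs=null G I, marked=A C I J
Mark D: refs=C null, marked=A C D I J
Mark F: refs=J null, marked=A C D F I J
Mark G: refs=null G null, marked=A C D F G I J
Unmarked (collected): B E H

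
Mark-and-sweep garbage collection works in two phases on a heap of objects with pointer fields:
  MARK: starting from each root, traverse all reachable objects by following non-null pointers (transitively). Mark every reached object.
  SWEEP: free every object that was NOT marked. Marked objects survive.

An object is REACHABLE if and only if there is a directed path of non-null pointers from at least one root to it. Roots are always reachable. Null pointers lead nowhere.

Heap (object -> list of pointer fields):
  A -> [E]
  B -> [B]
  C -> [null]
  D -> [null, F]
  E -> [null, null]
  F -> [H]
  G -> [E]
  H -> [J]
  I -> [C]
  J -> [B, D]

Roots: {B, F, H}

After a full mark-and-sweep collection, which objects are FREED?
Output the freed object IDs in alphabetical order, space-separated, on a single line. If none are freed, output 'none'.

Answer: A C E G I

Derivation:
Roots: B F H
Mark B: refs=B, marked=B
Mark F: refs=H, marked=B F
Mark H: refs=J, marked=B F H
Mark J: refs=B D, marked=B F H J
Mark D: refs=null F, marked=B D F H J
Unmarked (collected): A C E G I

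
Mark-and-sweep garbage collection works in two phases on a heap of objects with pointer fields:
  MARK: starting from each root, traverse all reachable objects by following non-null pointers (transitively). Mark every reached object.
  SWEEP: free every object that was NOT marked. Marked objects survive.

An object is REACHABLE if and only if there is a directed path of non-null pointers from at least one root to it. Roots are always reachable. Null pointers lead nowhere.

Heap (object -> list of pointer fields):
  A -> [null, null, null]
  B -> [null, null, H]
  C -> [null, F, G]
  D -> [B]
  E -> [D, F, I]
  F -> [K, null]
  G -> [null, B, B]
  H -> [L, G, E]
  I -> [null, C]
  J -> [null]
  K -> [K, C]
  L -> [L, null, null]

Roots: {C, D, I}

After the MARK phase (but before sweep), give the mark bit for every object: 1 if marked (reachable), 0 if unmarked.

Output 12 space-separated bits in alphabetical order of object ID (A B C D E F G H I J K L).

Answer: 0 1 1 1 1 1 1 1 1 0 1 1

Derivation:
Roots: C D I
Mark C: refs=null F G, marked=C
Mark D: refs=B, marked=C D
Mark I: refs=null C, marked=C D I
Mark F: refs=K null, marked=C D F I
Mark G: refs=null B B, marked=C D F G I
Mark B: refs=null null H, marked=B C D F G I
Mark K: refs=K C, marked=B C D F G I K
Mark H: refs=L G E, marked=B C D F G H I K
Mark L: refs=L null null, marked=B C D F G H I K L
Mark E: refs=D F I, marked=B C D E F G H I K L
Unmarked (collected): A J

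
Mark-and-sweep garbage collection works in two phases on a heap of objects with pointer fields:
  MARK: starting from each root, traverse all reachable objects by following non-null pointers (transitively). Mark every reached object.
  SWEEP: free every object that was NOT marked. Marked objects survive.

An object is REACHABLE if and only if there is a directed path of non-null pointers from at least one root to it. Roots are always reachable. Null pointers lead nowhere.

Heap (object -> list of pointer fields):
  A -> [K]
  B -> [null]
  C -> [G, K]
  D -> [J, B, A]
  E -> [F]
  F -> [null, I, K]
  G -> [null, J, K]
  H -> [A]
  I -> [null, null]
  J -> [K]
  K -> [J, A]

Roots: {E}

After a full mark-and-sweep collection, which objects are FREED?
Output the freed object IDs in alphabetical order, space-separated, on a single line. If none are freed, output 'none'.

Roots: E
Mark E: refs=F, marked=E
Mark F: refs=null I K, marked=E F
Mark I: refs=null null, marked=E F I
Mark K: refs=J A, marked=E F I K
Mark J: refs=K, marked=E F I J K
Mark A: refs=K, marked=A E F I J K
Unmarked (collected): B C D G H

Answer: B C D G H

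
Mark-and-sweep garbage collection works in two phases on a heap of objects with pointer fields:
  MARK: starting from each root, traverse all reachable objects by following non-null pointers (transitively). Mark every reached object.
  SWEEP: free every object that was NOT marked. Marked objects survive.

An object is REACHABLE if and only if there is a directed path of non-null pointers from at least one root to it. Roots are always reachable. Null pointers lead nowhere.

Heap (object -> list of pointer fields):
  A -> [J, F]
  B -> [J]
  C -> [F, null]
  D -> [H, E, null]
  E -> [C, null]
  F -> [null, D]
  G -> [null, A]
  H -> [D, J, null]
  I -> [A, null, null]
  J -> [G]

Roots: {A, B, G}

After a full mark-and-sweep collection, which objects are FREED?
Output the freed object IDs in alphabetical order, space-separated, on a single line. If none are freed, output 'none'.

Answer: I

Derivation:
Roots: A B G
Mark A: refs=J F, marked=A
Mark B: refs=J, marked=A B
Mark G: refs=null A, marked=A B G
Mark J: refs=G, marked=A B G J
Mark F: refs=null D, marked=A B F G J
Mark D: refs=H E null, marked=A B D F G J
Mark H: refs=D J null, marked=A B D F G H J
Mark E: refs=C null, marked=A B D E F G H J
Mark C: refs=F null, marked=A B C D E F G H J
Unmarked (collected): I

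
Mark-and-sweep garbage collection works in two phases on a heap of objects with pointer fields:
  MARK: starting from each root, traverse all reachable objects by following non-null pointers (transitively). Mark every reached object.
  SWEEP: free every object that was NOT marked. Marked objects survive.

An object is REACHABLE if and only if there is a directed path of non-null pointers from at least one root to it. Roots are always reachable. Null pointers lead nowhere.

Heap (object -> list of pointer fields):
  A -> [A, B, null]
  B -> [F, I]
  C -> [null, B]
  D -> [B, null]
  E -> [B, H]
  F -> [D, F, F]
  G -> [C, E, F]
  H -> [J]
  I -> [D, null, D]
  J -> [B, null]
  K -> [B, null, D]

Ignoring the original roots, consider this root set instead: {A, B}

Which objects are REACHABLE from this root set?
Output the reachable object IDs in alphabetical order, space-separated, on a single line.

Answer: A B D F I

Derivation:
Roots: A B
Mark A: refs=A B null, marked=A
Mark B: refs=F I, marked=A B
Mark F: refs=D F F, marked=A B F
Mark I: refs=D null D, marked=A B F I
Mark D: refs=B null, marked=A B D F I
Unmarked (collected): C E G H J K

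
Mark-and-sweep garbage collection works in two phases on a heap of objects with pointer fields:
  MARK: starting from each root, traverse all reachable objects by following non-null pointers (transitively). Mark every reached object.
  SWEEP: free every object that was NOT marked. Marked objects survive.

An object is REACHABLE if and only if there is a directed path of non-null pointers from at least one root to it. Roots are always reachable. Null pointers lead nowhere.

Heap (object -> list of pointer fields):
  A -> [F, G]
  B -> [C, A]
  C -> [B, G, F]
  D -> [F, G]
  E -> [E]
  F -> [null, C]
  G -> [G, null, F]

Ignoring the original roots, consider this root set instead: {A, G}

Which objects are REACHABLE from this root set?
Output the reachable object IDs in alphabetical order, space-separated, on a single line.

Roots: A G
Mark A: refs=F G, marked=A
Mark G: refs=G null F, marked=A G
Mark F: refs=null C, marked=A F G
Mark C: refs=B G F, marked=A C F G
Mark B: refs=C A, marked=A B C F G
Unmarked (collected): D E

Answer: A B C F G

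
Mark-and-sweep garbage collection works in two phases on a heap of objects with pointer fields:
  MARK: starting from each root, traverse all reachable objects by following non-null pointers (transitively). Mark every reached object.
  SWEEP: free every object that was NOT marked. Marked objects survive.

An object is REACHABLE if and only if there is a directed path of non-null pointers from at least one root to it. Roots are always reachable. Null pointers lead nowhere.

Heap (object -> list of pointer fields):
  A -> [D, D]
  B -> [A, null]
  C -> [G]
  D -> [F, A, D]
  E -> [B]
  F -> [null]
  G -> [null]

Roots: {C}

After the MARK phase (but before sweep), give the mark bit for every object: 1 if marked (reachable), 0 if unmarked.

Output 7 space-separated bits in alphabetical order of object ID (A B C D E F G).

Answer: 0 0 1 0 0 0 1

Derivation:
Roots: C
Mark C: refs=G, marked=C
Mark G: refs=null, marked=C G
Unmarked (collected): A B D E F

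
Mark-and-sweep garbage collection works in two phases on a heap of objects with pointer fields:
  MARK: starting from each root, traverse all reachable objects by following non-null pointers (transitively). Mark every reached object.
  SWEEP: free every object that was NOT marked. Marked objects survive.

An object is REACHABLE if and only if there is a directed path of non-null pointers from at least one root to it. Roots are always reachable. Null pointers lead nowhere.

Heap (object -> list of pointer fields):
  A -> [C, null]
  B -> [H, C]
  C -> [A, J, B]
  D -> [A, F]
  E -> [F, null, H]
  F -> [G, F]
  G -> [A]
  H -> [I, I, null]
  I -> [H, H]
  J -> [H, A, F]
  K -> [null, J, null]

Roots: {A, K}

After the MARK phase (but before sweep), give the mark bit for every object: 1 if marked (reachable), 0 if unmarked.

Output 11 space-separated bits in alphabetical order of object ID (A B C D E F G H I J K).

Answer: 1 1 1 0 0 1 1 1 1 1 1

Derivation:
Roots: A K
Mark A: refs=C null, marked=A
Mark K: refs=null J null, marked=A K
Mark C: refs=A J B, marked=A C K
Mark J: refs=H A F, marked=A C J K
Mark B: refs=H C, marked=A B C J K
Mark H: refs=I I null, marked=A B C H J K
Mark F: refs=G F, marked=A B C F H J K
Mark I: refs=H H, marked=A B C F H I J K
Mark G: refs=A, marked=A B C F G H I J K
Unmarked (collected): D E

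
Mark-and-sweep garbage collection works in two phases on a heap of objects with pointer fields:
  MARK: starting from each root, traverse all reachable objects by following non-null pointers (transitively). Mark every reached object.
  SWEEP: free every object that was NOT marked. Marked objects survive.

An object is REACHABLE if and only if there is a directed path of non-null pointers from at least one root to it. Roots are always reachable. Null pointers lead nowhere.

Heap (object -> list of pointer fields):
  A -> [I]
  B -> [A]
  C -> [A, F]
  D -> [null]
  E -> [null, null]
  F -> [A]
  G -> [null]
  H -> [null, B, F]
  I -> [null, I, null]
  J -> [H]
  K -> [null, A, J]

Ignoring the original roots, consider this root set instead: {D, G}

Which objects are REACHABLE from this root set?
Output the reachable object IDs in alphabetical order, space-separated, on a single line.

Answer: D G

Derivation:
Roots: D G
Mark D: refs=null, marked=D
Mark G: refs=null, marked=D G
Unmarked (collected): A B C E F H I J K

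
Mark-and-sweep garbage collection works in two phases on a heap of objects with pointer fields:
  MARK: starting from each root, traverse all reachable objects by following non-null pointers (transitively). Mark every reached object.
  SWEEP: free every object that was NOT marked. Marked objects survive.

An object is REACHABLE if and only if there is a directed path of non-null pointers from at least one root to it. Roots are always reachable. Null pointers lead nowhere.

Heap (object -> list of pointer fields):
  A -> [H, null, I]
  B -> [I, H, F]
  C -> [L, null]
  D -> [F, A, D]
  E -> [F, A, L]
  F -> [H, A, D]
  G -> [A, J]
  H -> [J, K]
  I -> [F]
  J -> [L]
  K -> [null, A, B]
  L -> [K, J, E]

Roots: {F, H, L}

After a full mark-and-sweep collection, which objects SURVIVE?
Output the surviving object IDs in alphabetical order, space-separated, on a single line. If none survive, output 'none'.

Roots: F H L
Mark F: refs=H A D, marked=F
Mark H: refs=J K, marked=F H
Mark L: refs=K J E, marked=F H L
Mark A: refs=H null I, marked=A F H L
Mark D: refs=F A D, marked=A D F H L
Mark J: refs=L, marked=A D F H J L
Mark K: refs=null A B, marked=A D F H J K L
Mark E: refs=F A L, marked=A D E F H J K L
Mark I: refs=F, marked=A D E F H I J K L
Mark B: refs=I H F, marked=A B D E F H I J K L
Unmarked (collected): C G

Answer: A B D E F H I J K L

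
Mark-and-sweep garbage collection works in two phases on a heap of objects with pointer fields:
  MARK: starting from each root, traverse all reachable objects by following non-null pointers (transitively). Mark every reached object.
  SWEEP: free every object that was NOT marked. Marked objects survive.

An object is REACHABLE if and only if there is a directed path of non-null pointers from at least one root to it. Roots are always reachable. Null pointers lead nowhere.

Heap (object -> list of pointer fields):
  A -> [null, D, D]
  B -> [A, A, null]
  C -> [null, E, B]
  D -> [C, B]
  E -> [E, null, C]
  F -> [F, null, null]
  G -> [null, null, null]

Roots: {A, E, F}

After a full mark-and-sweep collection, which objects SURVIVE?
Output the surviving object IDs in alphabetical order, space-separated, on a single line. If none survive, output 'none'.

Roots: A E F
Mark A: refs=null D D, marked=A
Mark E: refs=E null C, marked=A E
Mark F: refs=F null null, marked=A E F
Mark D: refs=C B, marked=A D E F
Mark C: refs=null E B, marked=A C D E F
Mark B: refs=A A null, marked=A B C D E F
Unmarked (collected): G

Answer: A B C D E F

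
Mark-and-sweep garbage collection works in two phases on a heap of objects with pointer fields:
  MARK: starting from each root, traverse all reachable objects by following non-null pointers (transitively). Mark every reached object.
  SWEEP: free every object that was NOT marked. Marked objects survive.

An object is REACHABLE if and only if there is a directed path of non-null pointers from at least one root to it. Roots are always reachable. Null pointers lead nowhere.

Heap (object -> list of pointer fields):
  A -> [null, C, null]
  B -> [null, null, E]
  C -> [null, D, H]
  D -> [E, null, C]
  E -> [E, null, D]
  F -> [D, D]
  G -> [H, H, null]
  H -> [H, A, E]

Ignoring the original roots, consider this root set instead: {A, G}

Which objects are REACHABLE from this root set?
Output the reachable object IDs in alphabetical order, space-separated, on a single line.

Answer: A C D E G H

Derivation:
Roots: A G
Mark A: refs=null C null, marked=A
Mark G: refs=H H null, marked=A G
Mark C: refs=null D H, marked=A C G
Mark H: refs=H A E, marked=A C G H
Mark D: refs=E null C, marked=A C D G H
Mark E: refs=E null D, marked=A C D E G H
Unmarked (collected): B F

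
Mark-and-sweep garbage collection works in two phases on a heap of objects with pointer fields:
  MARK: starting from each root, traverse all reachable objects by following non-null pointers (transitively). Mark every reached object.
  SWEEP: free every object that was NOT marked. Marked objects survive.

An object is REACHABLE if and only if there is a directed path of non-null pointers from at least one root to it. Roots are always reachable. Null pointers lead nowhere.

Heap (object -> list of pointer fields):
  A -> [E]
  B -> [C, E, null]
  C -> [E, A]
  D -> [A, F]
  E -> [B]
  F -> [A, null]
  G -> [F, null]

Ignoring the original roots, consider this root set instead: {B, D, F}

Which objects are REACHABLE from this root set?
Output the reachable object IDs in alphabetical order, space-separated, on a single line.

Answer: A B C D E F

Derivation:
Roots: B D F
Mark B: refs=C E null, marked=B
Mark D: refs=A F, marked=B D
Mark F: refs=A null, marked=B D F
Mark C: refs=E A, marked=B C D F
Mark E: refs=B, marked=B C D E F
Mark A: refs=E, marked=A B C D E F
Unmarked (collected): G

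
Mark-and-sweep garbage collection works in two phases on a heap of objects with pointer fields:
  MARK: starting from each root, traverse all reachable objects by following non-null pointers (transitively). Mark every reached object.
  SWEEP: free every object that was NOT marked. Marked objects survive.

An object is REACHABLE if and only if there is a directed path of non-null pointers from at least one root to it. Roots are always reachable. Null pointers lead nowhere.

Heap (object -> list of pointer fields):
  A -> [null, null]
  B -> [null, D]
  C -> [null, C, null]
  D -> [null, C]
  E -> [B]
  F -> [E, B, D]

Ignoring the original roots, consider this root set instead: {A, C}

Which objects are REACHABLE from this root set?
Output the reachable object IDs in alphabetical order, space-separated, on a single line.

Roots: A C
Mark A: refs=null null, marked=A
Mark C: refs=null C null, marked=A C
Unmarked (collected): B D E F

Answer: A C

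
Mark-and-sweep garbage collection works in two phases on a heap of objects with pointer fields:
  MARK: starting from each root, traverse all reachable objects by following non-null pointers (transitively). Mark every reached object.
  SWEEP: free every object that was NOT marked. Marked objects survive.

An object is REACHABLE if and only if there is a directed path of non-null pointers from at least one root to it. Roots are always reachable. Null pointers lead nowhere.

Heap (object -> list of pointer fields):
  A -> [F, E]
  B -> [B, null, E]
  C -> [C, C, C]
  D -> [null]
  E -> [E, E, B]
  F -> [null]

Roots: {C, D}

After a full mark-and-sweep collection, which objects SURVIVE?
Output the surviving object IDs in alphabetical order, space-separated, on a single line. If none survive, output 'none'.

Answer: C D

Derivation:
Roots: C D
Mark C: refs=C C C, marked=C
Mark D: refs=null, marked=C D
Unmarked (collected): A B E F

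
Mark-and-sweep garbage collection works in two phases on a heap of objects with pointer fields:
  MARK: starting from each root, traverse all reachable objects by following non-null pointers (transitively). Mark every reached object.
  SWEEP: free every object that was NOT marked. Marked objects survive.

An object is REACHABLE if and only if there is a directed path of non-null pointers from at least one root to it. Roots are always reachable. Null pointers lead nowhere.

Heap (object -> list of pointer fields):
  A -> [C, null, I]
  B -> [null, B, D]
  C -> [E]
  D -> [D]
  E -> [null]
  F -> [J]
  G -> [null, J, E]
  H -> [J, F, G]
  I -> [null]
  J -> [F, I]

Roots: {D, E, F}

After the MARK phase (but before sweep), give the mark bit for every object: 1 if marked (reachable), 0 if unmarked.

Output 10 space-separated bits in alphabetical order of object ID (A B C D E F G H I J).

Roots: D E F
Mark D: refs=D, marked=D
Mark E: refs=null, marked=D E
Mark F: refs=J, marked=D E F
Mark J: refs=F I, marked=D E F J
Mark I: refs=null, marked=D E F I J
Unmarked (collected): A B C G H

Answer: 0 0 0 1 1 1 0 0 1 1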